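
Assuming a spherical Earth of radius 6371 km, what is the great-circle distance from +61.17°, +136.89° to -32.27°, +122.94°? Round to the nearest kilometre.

10467 km

Δλ = 122.94 − 136.89 = -13.95°.
Δφ = -32.27 − 61.17 = -93.44°.
a = sin²(Δφ/2) + cos φ₁ · cos φ₂ · sin²(Δλ/2) = 0.536014.
c = 2·atan2(√a, √(1−a)) = 1.64289 rad → d = 6371·c ≈ 10466.84 km.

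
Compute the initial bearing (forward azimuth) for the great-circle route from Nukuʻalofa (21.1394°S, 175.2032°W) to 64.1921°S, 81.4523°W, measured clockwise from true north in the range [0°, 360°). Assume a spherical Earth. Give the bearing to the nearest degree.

153°

Δλ = -81.4523 − -175.2032 = 93.7509°.
θ = atan2( sin Δλ · cos φ₂ , cos φ₁ · sin φ₂ − sin φ₁ · cos φ₂ · cos Δλ )
  = atan2(0.43442, -0.84995) = 152.928° → normalised to [0°, 360°): 152.928°.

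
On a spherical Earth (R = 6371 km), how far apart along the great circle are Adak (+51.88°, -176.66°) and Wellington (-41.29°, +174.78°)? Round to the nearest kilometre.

Δλ = 174.78 − -176.66 = 351.44°; wrapped into (−180°, 180°]: -8.56°.
Δφ = -41.29 − 51.88 = -93.17°.
a = sin²(Δφ/2) + cos φ₁ · cos φ₂ · sin²(Δλ/2) = 0.530233.
c = 2·atan2(√a, √(1−a)) = 1.63130 rad → d = 6371·c ≈ 10393.00 km.

10393 km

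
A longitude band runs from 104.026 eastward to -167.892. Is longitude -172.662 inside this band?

Yes

Band width going east from +104.026° to -167.892°: ((-167.892 − 104.026) mod 360) = 88.082°.
Offset of -172.662° east of the west edge: ((-172.662 − 104.026) mod 360) = 83.312°.
83.312° ≤ 88.082° ⇒ inside.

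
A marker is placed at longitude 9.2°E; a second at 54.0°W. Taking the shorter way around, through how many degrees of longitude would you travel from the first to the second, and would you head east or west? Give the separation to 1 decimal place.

63.2° west

Raw difference: -54.0 − 9.2 = -63.2°.
Normalise into (−180°, 180°]: -63.2° stays -63.2°.
Negative ⇒ the second point lies to the west; separation 63.2°.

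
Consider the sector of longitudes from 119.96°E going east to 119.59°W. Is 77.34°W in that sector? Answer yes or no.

No

Band width going east from +119.96° to -119.59°: ((-119.59 − 119.96) mod 360) = 120.45°.
Offset of -77.34° east of the west edge: ((-77.34 − 119.96) mod 360) = 162.70°.
162.70° > 120.45° ⇒ outside.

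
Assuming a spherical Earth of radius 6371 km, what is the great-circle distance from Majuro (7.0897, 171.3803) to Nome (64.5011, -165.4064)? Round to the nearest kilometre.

6642 km

Δλ = -165.4064 − 171.3803 = -336.7867°; wrapped into (−180°, 180°]: 23.2133°.
Δφ = 64.5011 − 7.0897 = 57.4114°.
a = sin²(Δφ/2) + cos φ₁ · cos φ₂ · sin²(Δλ/2) = 0.247991.
c = 2·atan2(√a, √(1−a)) = 1.04255 rad → d = 6371·c ≈ 6642.09 km.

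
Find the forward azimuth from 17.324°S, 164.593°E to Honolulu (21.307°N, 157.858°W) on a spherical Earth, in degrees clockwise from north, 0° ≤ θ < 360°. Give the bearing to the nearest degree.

Δλ = -157.858 − 164.593 = -322.451°; wrapped into (−180°, 180°]: 37.549°.
θ = atan2( sin Δλ · cos φ₂ , cos φ₁ · sin φ₂ − sin φ₁ · cos φ₂ · cos Δλ )
  = atan2(0.56778, 0.56683) = 45.048° → normalised to [0°, 360°): 45.048°.

45°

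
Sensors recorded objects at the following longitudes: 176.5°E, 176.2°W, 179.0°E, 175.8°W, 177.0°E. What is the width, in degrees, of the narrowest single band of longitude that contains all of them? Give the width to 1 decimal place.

7.7°

Sort the longitudes: -176.2°, -175.8°, +176.5°, +177.0°, +179.0°.
Eastward gaps between consecutive values (wrapping around): 0.4°, 352.3°, 0.5°, 2.0°, 4.8°.
Largest gap = 352.3° ⇒ minimal covering band is its complement: 360° − 352.3° = 7.7°.
Band runs from +176.5° eastward to -175.8°, crossing the antimeridian.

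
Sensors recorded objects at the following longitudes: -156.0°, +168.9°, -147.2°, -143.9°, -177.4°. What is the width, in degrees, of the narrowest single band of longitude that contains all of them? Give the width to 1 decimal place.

47.2°

Sort the longitudes: -177.4°, -156.0°, -147.2°, -143.9°, +168.9°.
Eastward gaps between consecutive values (wrapping around): 21.4°, 8.8°, 3.3°, 312.8°, 13.7°.
Largest gap = 312.8° ⇒ minimal covering band is its complement: 360° − 312.8° = 47.2°.
Band runs from +168.9° eastward to -143.9°, crossing the antimeridian.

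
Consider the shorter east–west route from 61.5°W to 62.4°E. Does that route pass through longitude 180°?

No

Signed shortest Δλ = ((62.4 − -61.5 + 180) mod 360) − 180 = 123.9°.
Going east by 123.9° from -61.5° reaches +62.4° without touching 180°.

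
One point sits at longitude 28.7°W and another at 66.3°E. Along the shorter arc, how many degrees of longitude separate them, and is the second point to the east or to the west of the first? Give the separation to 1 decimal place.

Raw difference: 66.3 − -28.7 = 95.0°.
Normalise into (−180°, 180°]: 95.0° stays 95.0°.
Positive ⇒ the second point lies to the east; separation 95.0°.

95.0° east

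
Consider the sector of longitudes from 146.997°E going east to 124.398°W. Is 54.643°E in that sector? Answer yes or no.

Band width going east from +146.997° to -124.398°: ((-124.398 − 146.997) mod 360) = 88.605°.
Offset of +54.643° east of the west edge: ((54.643 − 146.997) mod 360) = 267.646°.
267.646° > 88.605° ⇒ outside.

No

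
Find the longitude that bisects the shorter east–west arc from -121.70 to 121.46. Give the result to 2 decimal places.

+179.88°

Signed shortest Δλ from -121.70° to +121.46° is -116.84°.
Midpoint longitude = -121.70° + (-116.84°)/2 = -121.70° − 58.42° = -180.12°.
Normalise into (−180°, 180°]: +179.88°.
(The naïve average (-121.70 + +121.46)/2 = -0.12° is on the wrong side of the globe.)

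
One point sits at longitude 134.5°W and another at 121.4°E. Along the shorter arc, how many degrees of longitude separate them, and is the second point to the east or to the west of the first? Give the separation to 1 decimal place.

Raw difference: 121.4 − -134.5 = 255.9°.
Normalise into (−180°, 180°]: 255.9° − 360° = -104.1°.
Negative ⇒ the second point lies to the west; separation 104.1°.

104.1° west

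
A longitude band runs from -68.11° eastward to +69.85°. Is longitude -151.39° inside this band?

Band width going east from -68.11° to +69.85°: ((69.85 − -68.11) mod 360) = 137.96°.
Offset of -151.39° east of the west edge: ((-151.39 − -68.11) mod 360) = 276.72°.
276.72° > 137.96° ⇒ outside.

No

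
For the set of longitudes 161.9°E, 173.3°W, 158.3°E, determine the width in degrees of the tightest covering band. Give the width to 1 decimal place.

28.4°

Sort the longitudes: -173.3°, +158.3°, +161.9°.
Eastward gaps between consecutive values (wrapping around): 331.6°, 3.6°, 24.8°.
Largest gap = 331.6° ⇒ minimal covering band is its complement: 360° − 331.6° = 28.4°.
Band runs from +158.3° eastward to -173.3°, crossing the antimeridian.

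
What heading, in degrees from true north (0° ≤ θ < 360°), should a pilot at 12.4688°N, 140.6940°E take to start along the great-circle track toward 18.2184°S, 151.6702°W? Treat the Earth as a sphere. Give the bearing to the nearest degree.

Δλ = -151.6702 − 140.6940 = -292.3642°; wrapped into (−180°, 180°]: 67.6358°.
θ = atan2( sin Δλ · cos φ₂ , cos φ₁ · sin φ₂ − sin φ₁ · cos φ₂ · cos Δλ )
  = atan2(0.87843, -0.38330) = 113.574° → normalised to [0°, 360°): 113.574°.

114°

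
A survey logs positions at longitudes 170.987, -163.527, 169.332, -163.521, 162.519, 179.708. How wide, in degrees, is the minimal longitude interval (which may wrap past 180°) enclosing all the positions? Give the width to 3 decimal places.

33.960°

Sort the longitudes: -163.527°, -163.521°, +162.519°, +169.332°, +170.987°, +179.708°.
Eastward gaps between consecutive values (wrapping around): 0.006°, 326.040°, 6.813°, 1.655°, 8.721°, 16.765°.
Largest gap = 326.040° ⇒ minimal covering band is its complement: 360° − 326.040° = 33.960°.
Band runs from +162.519° eastward to -163.521°, crossing the antimeridian.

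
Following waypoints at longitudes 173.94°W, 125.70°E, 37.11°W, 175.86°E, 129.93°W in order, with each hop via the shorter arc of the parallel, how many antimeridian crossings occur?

Leg 1: -173.94° → +125.70°, shortest Δλ = -60.36° (west) — crosses 180°.
Leg 2: +125.70° → -37.11°, shortest Δλ = -162.81° (west) — does not cross 180°.
Leg 3: -37.11° → +175.86°, shortest Δλ = -147.03° (west) — crosses 180°.
Leg 4: +175.86° → -129.93°, shortest Δλ = 54.21° (east) — crosses 180°.
Total crossings: 3.

3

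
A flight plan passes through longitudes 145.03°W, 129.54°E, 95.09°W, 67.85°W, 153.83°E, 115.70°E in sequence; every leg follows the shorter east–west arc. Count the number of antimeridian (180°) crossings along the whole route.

3

Leg 1: -145.03° → +129.54°, shortest Δλ = -85.43° (west) — crosses 180°.
Leg 2: +129.54° → -95.09°, shortest Δλ = 135.37° (east) — crosses 180°.
Leg 3: -95.09° → -67.85°, shortest Δλ = 27.24° (east) — does not cross 180°.
Leg 4: -67.85° → +153.83°, shortest Δλ = -138.32° (west) — crosses 180°.
Leg 5: +153.83° → +115.70°, shortest Δλ = -38.13° (west) — does not cross 180°.
Total crossings: 3.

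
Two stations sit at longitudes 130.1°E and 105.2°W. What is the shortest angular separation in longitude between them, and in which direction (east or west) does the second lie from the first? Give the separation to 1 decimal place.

Raw difference: -105.2 − 130.1 = -235.3°.
Normalise into (−180°, 180°]: -235.3° + 360° = 124.7°.
Positive ⇒ the second point lies to the east; separation 124.7°.

124.7° east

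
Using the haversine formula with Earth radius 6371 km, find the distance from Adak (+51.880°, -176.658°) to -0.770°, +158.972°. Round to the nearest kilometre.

6284 km

Δλ = 158.972 − -176.658 = 335.630°; wrapped into (−180°, 180°]: -24.370°.
Δφ = -0.770 − 51.880 = -52.650°.
a = sin²(Δφ/2) + cos φ₁ · cos φ₂ · sin²(Δλ/2) = 0.224158.
c = 2·atan2(√a, √(1−a)) = 0.98641 rad → d = 6371·c ≈ 6284.44 km.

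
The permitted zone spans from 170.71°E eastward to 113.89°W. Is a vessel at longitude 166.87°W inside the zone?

Band width going east from +170.71° to -113.89°: ((-113.89 − 170.71) mod 360) = 75.40°.
Offset of -166.87° east of the west edge: ((-166.87 − 170.71) mod 360) = 22.42°.
22.42° ≤ 75.40° ⇒ inside.

Yes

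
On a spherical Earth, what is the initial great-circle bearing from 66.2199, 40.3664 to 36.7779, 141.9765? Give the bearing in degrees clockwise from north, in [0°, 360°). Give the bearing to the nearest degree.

64°

Δλ = 141.9765 − 40.3664 = 101.6101°.
θ = atan2( sin Δλ · cos φ₂ , cos φ₁ · sin φ₂ − sin φ₁ · cos φ₂ · cos Δλ )
  = atan2(0.78457, 0.38893) = 63.632° → normalised to [0°, 360°): 63.632°.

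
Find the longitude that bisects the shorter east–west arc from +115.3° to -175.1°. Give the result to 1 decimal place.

Signed shortest Δλ from +115.3° to -175.1° is +69.6°.
Midpoint longitude = +115.3° + (+69.6°)/2 = +115.3° + 34.8° = +150.1°.
(The naïve average (+115.3 + -175.1)/2 = -29.9° is on the wrong side of the globe.)

+150.1°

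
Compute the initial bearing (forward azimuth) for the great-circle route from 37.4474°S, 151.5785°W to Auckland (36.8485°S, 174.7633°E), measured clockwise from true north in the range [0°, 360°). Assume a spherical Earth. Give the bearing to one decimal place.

Δλ = 174.7633 − -151.5785 = 326.3418°; wrapped into (−180°, 180°]: -33.6582°.
θ = atan2( sin Δλ · cos φ₂ , cos φ₁ · sin φ₂ − sin φ₁ · cos φ₂ · cos Δλ )
  = atan2(-0.44351, -0.07112) = -99.110° → normalised to [0°, 360°): 260.890°.

260.9°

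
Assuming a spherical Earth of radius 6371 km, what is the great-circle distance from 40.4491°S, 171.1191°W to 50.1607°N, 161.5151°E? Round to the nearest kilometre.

10423 km

Δλ = 161.5151 − -171.1191 = 332.6342°; wrapped into (−180°, 180°]: -27.3658°.
Δφ = 50.1607 − -40.4491 = 90.6098°.
a = sin²(Δφ/2) + cos φ₁ · cos φ₂ · sin²(Δλ/2) = 0.532600.
c = 2·atan2(√a, √(1−a)) = 1.63604 rad → d = 6371·c ≈ 10423.23 km.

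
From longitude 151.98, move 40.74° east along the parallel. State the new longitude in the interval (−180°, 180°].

Start at +151.98°; shift +40.74° → +192.72°.
+192.72° lies outside (−180°, 180°]; subtract 360° → -167.28°.

-167.28°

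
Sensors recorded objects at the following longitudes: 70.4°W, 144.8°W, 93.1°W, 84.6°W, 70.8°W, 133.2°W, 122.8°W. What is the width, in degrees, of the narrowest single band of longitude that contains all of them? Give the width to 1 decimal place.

74.4°

Sort the longitudes: -144.8°, -133.2°, -122.8°, -93.1°, -84.6°, -70.8°, -70.4°.
Eastward gaps between consecutive values (wrapping around): 11.6°, 10.4°, 29.7°, 8.5°, 13.8°, 0.4°, 285.6°.
Largest gap = 285.6° ⇒ minimal covering band is its complement: 360° − 285.6° = 74.4°.
Band runs from -144.8° eastward to -70.4°.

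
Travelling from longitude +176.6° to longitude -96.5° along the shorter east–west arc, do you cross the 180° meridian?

Yes

Naïve |-96.5 − 176.6| = 273.1° > 180°, so the shorter arc goes the other way round — across 180°.
Signed shortest Δλ = ((-96.5 − 176.6 + 180) mod 360) − 180 = 86.9°.
Going east by 86.9° from +176.6° passes through 180° before reaching -96.5°.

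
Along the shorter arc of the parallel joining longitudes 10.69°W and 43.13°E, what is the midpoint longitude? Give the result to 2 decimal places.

Signed shortest Δλ from -10.69° to +43.13° is +53.82°.
Midpoint longitude = -10.69° + (+53.82°)/2 = -10.69° + 26.91° = +16.22°.

16.22°E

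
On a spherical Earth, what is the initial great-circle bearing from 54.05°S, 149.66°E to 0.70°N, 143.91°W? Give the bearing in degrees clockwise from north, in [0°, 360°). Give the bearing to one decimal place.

Δλ = -143.91 − 149.66 = -293.57°; wrapped into (−180°, 180°]: 66.43°.
θ = atan2( sin Δλ · cos φ₂ , cos φ₁ · sin φ₂ − sin φ₁ · cos φ₂ · cos Δλ )
  = atan2(0.91650, 0.33085) = 70.151° → normalised to [0°, 360°): 70.151°.

70.2°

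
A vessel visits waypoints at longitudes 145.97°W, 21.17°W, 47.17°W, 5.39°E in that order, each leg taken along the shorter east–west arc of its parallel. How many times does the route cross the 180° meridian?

0

Leg 1: -145.97° → -21.17°, shortest Δλ = 124.8° (east) — does not cross 180°.
Leg 2: -21.17° → -47.17°, shortest Δλ = -26.0° (west) — does not cross 180°.
Leg 3: -47.17° → +5.39°, shortest Δλ = 52.56° (east) — does not cross 180°.
Total crossings: 0.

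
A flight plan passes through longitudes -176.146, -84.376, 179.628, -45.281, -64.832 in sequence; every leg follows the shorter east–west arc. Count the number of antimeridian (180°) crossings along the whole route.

2

Leg 1: -176.146° → -84.376°, shortest Δλ = 91.77° (east) — does not cross 180°.
Leg 2: -84.376° → +179.628°, shortest Δλ = -95.996° (west) — crosses 180°.
Leg 3: +179.628° → -45.281°, shortest Δλ = 135.091° (east) — crosses 180°.
Leg 4: -45.281° → -64.832°, shortest Δλ = -19.551° (west) — does not cross 180°.
Total crossings: 2.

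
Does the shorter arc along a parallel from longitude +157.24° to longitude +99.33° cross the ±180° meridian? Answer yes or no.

No

Signed shortest Δλ = ((99.33 − 157.24 + 180) mod 360) − 180 = -57.91°.
Going west by 57.91° from +157.24° reaches +99.33° without touching 180°.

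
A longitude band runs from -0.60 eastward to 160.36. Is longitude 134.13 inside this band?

Band width going east from -0.60° to +160.36°: ((160.36 − -0.60) mod 360) = 160.96°.
Offset of +134.13° east of the west edge: ((134.13 − -0.60) mod 360) = 134.73°.
134.73° ≤ 160.96° ⇒ inside.

Yes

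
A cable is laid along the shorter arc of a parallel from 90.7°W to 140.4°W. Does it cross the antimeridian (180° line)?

No

Signed shortest Δλ = ((-140.4 − -90.7 + 180) mod 360) − 180 = -49.7°.
Going west by 49.7° from -90.7° reaches -140.4° without touching 180°.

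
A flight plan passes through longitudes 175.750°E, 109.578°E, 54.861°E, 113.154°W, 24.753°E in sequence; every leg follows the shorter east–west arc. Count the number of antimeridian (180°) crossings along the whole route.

0

Leg 1: +175.750° → +109.578°, shortest Δλ = -66.172° (west) — does not cross 180°.
Leg 2: +109.578° → +54.861°, shortest Δλ = -54.717° (west) — does not cross 180°.
Leg 3: +54.861° → -113.154°, shortest Δλ = -168.015° (west) — does not cross 180°.
Leg 4: -113.154° → +24.753°, shortest Δλ = 137.907° (east) — does not cross 180°.
Total crossings: 0.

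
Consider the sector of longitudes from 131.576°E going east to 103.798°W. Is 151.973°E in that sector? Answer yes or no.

Yes

Band width going east from +131.576° to -103.798°: ((-103.798 − 131.576) mod 360) = 124.626°.
Offset of +151.973° east of the west edge: ((151.973 − 131.576) mod 360) = 20.397°.
20.397° ≤ 124.626° ⇒ inside.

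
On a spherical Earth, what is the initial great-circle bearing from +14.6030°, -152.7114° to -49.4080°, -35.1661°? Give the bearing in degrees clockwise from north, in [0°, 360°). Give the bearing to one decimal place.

Δλ = -35.1661 − -152.7114 = 117.5453°.
θ = atan2( sin Δλ · cos φ₂ , cos φ₁ · sin φ₂ − sin φ₁ · cos φ₂ · cos Δλ )
  = atan2(0.57691, -0.65897) = 138.799° → normalised to [0°, 360°): 138.799°.

138.8°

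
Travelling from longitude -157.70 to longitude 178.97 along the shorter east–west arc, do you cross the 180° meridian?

Naïve |178.97 − -157.70| = 336.67° > 180°, so the shorter arc goes the other way round — across 180°.
Signed shortest Δλ = ((178.97 − -157.70 + 180) mod 360) − 180 = -23.33°.
Going west by 23.33° from -157.70° passes through 180° before reaching +178.97°.

Yes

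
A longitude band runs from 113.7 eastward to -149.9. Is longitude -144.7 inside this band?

Band width going east from +113.7° to -149.9°: ((-149.9 − 113.7) mod 360) = 96.4°.
Offset of -144.7° east of the west edge: ((-144.7 − 113.7) mod 360) = 101.6°.
101.6° > 96.4° ⇒ outside.

No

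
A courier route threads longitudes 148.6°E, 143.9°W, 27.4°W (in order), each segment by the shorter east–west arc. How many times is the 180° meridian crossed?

1

Leg 1: +148.6° → -143.9°, shortest Δλ = 67.5° (east) — crosses 180°.
Leg 2: -143.9° → -27.4°, shortest Δλ = 116.5° (east) — does not cross 180°.
Total crossings: 1.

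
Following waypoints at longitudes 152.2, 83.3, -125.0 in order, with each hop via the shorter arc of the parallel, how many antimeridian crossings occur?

Leg 1: +152.2° → +83.3°, shortest Δλ = -68.9° (west) — does not cross 180°.
Leg 2: +83.3° → -125.0°, shortest Δλ = 151.7° (east) — crosses 180°.
Total crossings: 1.

1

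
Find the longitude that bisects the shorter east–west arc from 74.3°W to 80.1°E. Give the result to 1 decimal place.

Signed shortest Δλ from -74.3° to +80.1° is +154.4°.
Midpoint longitude = -74.3° + (+154.4°)/2 = -74.3° + 77.2° = +2.9°.

2.9°E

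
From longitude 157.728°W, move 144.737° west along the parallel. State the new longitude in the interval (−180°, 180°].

Start at -157.728°; shift −144.737° → -302.465°.
-302.465° lies outside (−180°, 180°]; add 360° → +57.535°.

57.535°E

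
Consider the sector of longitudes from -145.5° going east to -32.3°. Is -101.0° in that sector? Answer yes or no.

Yes

Band width going east from -145.5° to -32.3°: ((-32.3 − -145.5) mod 360) = 113.2°.
Offset of -101.0° east of the west edge: ((-101.0 − -145.5) mod 360) = 44.5°.
44.5° ≤ 113.2° ⇒ inside.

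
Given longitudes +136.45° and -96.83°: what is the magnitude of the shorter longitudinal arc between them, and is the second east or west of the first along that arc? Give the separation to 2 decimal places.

126.72° east

Raw difference: -96.83 − 136.45 = -233.28°.
Normalise into (−180°, 180°]: -233.28° + 360° = 126.72°.
Positive ⇒ the second point lies to the east; separation 126.72°.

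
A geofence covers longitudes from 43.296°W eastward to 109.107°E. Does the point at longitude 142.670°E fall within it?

Band width going east from -43.296° to +109.107°: ((109.107 − -43.296) mod 360) = 152.403°.
Offset of +142.670° east of the west edge: ((142.670 − -43.296) mod 360) = 185.966°.
185.966° > 152.403° ⇒ outside.

No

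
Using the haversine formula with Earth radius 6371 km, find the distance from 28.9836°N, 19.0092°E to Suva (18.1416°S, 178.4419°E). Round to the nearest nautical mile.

Δλ = 178.4419 − 19.0092 = 159.4327°.
Δφ = -18.1416 − 28.9836 = -47.1252°.
a = sin²(Δφ/2) + cos φ₁ · cos φ₂ · sin²(Δλ/2) = 0.964582.
c = 2·atan2(√a, √(1−a)) = 2.76294 rad → d = 6371·c ≈ 17602.70 km ≈ 9504.70 nmi.

9505 nmi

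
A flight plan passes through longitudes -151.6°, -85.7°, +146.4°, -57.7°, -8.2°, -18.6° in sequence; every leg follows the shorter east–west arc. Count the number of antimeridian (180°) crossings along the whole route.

2

Leg 1: -151.6° → -85.7°, shortest Δλ = 65.9° (east) — does not cross 180°.
Leg 2: -85.7° → +146.4°, shortest Δλ = -127.9° (west) — crosses 180°.
Leg 3: +146.4° → -57.7°, shortest Δλ = 155.9° (east) — crosses 180°.
Leg 4: -57.7° → -8.2°, shortest Δλ = 49.5° (east) — does not cross 180°.
Leg 5: -8.2° → -18.6°, shortest Δλ = -10.4° (west) — does not cross 180°.
Total crossings: 2.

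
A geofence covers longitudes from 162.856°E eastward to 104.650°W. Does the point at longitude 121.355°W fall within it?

Band width going east from +162.856° to -104.650°: ((-104.650 − 162.856) mod 360) = 92.494°.
Offset of -121.355° east of the west edge: ((-121.355 − 162.856) mod 360) = 75.789°.
75.789° ≤ 92.494° ⇒ inside.

Yes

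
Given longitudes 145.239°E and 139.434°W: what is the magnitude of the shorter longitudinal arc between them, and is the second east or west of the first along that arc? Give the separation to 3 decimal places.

75.327° east

Raw difference: -139.434 − 145.239 = -284.673°.
Normalise into (−180°, 180°]: -284.673° + 360° = 75.327°.
Positive ⇒ the second point lies to the east; separation 75.327°.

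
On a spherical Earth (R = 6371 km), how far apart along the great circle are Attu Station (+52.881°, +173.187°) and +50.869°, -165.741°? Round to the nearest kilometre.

1458 km

Δλ = -165.741 − 173.187 = -338.928°; wrapped into (−180°, 180°]: 21.072°.
Δφ = 50.869 − 52.881 = -2.012°.
a = sin²(Δφ/2) + cos φ₁ · cos φ₂ · sin²(Δλ/2) = 0.013042.
c = 2·atan2(√a, √(1−a)) = 0.22890 rad → d = 6371·c ≈ 1458.34 km.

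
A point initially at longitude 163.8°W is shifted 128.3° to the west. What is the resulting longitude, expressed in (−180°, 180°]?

Start at -163.8°; shift −128.3° → -292.1°.
-292.1° lies outside (−180°, 180°]; add 360° → +67.9°.

67.9°E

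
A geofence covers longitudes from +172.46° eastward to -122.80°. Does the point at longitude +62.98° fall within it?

No

Band width going east from +172.46° to -122.80°: ((-122.80 − 172.46) mod 360) = 64.74°.
Offset of +62.98° east of the west edge: ((62.98 − 172.46) mod 360) = 250.52°.
250.52° > 64.74° ⇒ outside.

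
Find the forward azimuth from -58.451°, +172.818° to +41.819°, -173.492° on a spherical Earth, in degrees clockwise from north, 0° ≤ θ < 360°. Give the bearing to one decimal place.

10.3°

Δλ = -173.492 − 172.818 = -346.310°; wrapped into (−180°, 180°]: 13.690°.
θ = atan2( sin Δλ · cos φ₂ , cos φ₁ · sin φ₂ − sin φ₁ · cos φ₂ · cos Δλ )
  = atan2(0.17638, 0.96594) = 10.348° → normalised to [0°, 360°): 10.348°.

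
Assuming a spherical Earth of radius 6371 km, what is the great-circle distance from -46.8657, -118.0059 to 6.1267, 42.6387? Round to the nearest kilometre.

Δλ = 42.6387 − -118.0059 = 160.6446°.
Δφ = 6.1267 − -46.8657 = 52.9924°.
a = sin²(Δφ/2) + cos φ₁ · cos φ₂ · sin²(Δλ/2) = 0.859634.
c = 2·atan2(√a, √(1−a)) = 2.37354 rad → d = 6371·c ≈ 15121.85 km.

15122 km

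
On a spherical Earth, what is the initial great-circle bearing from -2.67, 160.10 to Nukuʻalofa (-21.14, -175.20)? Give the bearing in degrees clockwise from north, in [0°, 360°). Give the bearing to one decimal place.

129.5°

Δλ = -175.20 − 160.10 = -335.30°; wrapped into (−180°, 180°]: 24.70°.
θ = atan2( sin Δλ · cos φ₂ , cos φ₁ · sin φ₂ − sin φ₁ · cos φ₂ · cos Δλ )
  = atan2(0.38975, -0.32078) = 129.456° → normalised to [0°, 360°): 129.456°.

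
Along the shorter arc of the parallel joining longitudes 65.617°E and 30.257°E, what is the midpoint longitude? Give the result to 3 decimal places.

47.937°E

Signed shortest Δλ from +65.617° to +30.257° is -35.360°.
Midpoint longitude = +65.617° + (-35.360°)/2 = +65.617° − 17.680° = +47.937°.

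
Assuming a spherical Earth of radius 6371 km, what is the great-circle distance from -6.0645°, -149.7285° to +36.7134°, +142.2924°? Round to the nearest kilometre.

Δλ = 142.2924 − -149.7285 = 292.0209°; wrapped into (−180°, 180°]: -67.9791°.
Δφ = 36.7134 − -6.0645 = 42.7779°.
a = sin²(Δφ/2) + cos φ₁ · cos φ₂ · sin²(Δλ/2) = 0.382135.
c = 2·atan2(√a, √(1−a)) = 1.33283 rad → d = 6371·c ≈ 8491.44 km.

8491 km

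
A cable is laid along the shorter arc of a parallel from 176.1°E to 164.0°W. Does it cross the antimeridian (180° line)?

Yes

Naïve |-164.0 − 176.1| = 340.1° > 180°, so the shorter arc goes the other way round — across 180°.
Signed shortest Δλ = ((-164.0 − 176.1 + 180) mod 360) − 180 = 19.9°.
Going east by 19.9° from +176.1° passes through 180° before reaching -164.0°.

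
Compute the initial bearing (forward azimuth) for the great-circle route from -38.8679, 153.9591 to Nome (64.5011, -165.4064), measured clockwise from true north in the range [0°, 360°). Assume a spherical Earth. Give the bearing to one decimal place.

Δλ = -165.4064 − 153.9591 = -319.3655°; wrapped into (−180°, 180°]: 40.6345°.
θ = atan2( sin Δλ · cos φ₂ , cos φ₁ · sin φ₂ − sin φ₁ · cos φ₂ · cos Δλ )
  = atan2(0.28035, 0.90776) = 17.163° → normalised to [0°, 360°): 17.163°.

17.2°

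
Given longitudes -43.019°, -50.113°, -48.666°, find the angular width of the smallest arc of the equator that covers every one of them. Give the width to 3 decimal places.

7.094°

Sort the longitudes: -50.113°, -48.666°, -43.019°.
Eastward gaps between consecutive values (wrapping around): 1.447°, 5.647°, 352.906°.
Largest gap = 352.906° ⇒ minimal covering band is its complement: 360° − 352.906° = 7.094°.
Band runs from -50.113° eastward to -43.019°.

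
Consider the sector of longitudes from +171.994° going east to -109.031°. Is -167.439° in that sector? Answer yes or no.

Band width going east from +171.994° to -109.031°: ((-109.031 − 171.994) mod 360) = 78.975°.
Offset of -167.439° east of the west edge: ((-167.439 − 171.994) mod 360) = 20.567°.
20.567° ≤ 78.975° ⇒ inside.

Yes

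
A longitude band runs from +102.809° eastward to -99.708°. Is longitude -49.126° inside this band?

Band width going east from +102.809° to -99.708°: ((-99.708 − 102.809) mod 360) = 157.483°.
Offset of -49.126° east of the west edge: ((-49.126 − 102.809) mod 360) = 208.065°.
208.065° > 157.483° ⇒ outside.

No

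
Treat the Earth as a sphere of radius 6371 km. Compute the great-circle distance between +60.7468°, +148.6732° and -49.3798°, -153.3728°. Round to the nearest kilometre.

13295 km

Δλ = -153.3728 − 148.6732 = -302.0460°; wrapped into (−180°, 180°]: 57.9540°.
Δφ = -49.3798 − 60.7468 = -110.1266°.
a = sin²(Δφ/2) + cos φ₁ · cos φ₂ · sin²(Δλ/2) = 0.746716.
c = 2·atan2(√a, √(1−a)) = 2.08683 rad → d = 6371·c ≈ 13295.18 km.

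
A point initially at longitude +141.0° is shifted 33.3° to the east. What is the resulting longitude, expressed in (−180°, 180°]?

Start at +141.0°; shift +33.3° → +174.3°.
+174.3° already lies in (−180°, 180°].

+174.3°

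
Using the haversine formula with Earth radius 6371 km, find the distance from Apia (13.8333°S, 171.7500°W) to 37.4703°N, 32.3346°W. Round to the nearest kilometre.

15228 km

Δλ = -32.3346 − -171.7500 = 139.4154°.
Δφ = 37.4703 − -13.8333 = 51.3036°.
a = sin²(Δφ/2) + cos φ₁ · cos φ₂ · sin²(Δλ/2) = 0.865361.
c = 2·atan2(√a, √(1−a)) = 2.39017 rad → d = 6371·c ≈ 15227.80 km.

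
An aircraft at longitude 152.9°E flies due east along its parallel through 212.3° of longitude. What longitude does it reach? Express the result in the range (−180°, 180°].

Start at +152.9°; shift +212.3° → +365.2°.
+365.2° lies outside (−180°, 180°]; subtract 360° → +5.2°.

5.2°E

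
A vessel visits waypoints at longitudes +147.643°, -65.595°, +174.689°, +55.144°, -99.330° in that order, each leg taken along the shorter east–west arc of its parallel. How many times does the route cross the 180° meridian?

2

Leg 1: +147.643° → -65.595°, shortest Δλ = 146.762° (east) — crosses 180°.
Leg 2: -65.595° → +174.689°, shortest Δλ = -119.716° (west) — crosses 180°.
Leg 3: +174.689° → +55.144°, shortest Δλ = -119.545° (west) — does not cross 180°.
Leg 4: +55.144° → -99.330°, shortest Δλ = -154.474° (west) — does not cross 180°.
Total crossings: 2.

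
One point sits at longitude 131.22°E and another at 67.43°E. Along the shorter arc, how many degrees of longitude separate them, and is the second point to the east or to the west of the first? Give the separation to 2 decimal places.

63.79° west

Raw difference: 67.43 − 131.22 = -63.79°.
Normalise into (−180°, 180°]: -63.79° stays -63.79°.
Negative ⇒ the second point lies to the west; separation 63.79°.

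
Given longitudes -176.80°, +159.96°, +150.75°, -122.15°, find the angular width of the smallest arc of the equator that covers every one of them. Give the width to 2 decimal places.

87.10°

Sort the longitudes: -176.80°, -122.15°, +150.75°, +159.96°.
Eastward gaps between consecutive values (wrapping around): 54.65°, 272.90°, 9.21°, 23.24°.
Largest gap = 272.90° ⇒ minimal covering band is its complement: 360° − 272.90° = 87.10°.
Band runs from +150.75° eastward to -122.15°, crossing the antimeridian.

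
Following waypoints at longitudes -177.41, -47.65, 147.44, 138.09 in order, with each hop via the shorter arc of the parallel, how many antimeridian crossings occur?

Leg 1: -177.41° → -47.65°, shortest Δλ = 129.76° (east) — does not cross 180°.
Leg 2: -47.65° → +147.44°, shortest Δλ = -164.91° (west) — crosses 180°.
Leg 3: +147.44° → +138.09°, shortest Δλ = -9.35° (west) — does not cross 180°.
Total crossings: 1.

1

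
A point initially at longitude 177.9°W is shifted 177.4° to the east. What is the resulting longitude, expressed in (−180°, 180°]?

Start at -177.9°; shift +177.4° → -0.5°.
-0.5° already lies in (−180°, 180°].

0.5°W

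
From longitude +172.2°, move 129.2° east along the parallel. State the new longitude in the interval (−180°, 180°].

-58.6°

Start at +172.2°; shift +129.2° → +301.4°.
+301.4° lies outside (−180°, 180°]; subtract 360° → -58.6°.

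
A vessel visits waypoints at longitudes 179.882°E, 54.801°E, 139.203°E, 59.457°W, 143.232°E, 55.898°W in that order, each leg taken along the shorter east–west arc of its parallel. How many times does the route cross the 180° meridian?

3

Leg 1: +179.882° → +54.801°, shortest Δλ = -125.081° (west) — does not cross 180°.
Leg 2: +54.801° → +139.203°, shortest Δλ = 84.402° (east) — does not cross 180°.
Leg 3: +139.203° → -59.457°, shortest Δλ = 161.34° (east) — crosses 180°.
Leg 4: -59.457° → +143.232°, shortest Δλ = -157.311° (west) — crosses 180°.
Leg 5: +143.232° → -55.898°, shortest Δλ = 160.87° (east) — crosses 180°.
Total crossings: 3.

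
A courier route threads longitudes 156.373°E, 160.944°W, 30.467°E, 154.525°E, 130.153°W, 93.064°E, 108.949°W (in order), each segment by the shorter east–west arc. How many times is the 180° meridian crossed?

5

Leg 1: +156.373° → -160.944°, shortest Δλ = 42.683° (east) — crosses 180°.
Leg 2: -160.944° → +30.467°, shortest Δλ = -168.589° (west) — crosses 180°.
Leg 3: +30.467° → +154.525°, shortest Δλ = 124.058° (east) — does not cross 180°.
Leg 4: +154.525° → -130.153°, shortest Δλ = 75.322° (east) — crosses 180°.
Leg 5: -130.153° → +93.064°, shortest Δλ = -136.783° (west) — crosses 180°.
Leg 6: +93.064° → -108.949°, shortest Δλ = 157.987° (east) — crosses 180°.
Total crossings: 5.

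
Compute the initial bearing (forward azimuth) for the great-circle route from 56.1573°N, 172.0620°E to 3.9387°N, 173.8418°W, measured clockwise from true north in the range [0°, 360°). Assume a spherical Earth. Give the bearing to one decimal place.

Δλ = -173.8418 − 172.0620 = -345.9038°; wrapped into (−180°, 180°]: 14.0962°.
θ = atan2( sin Δλ · cos φ₂ , cos φ₁ · sin φ₂ − sin φ₁ · cos φ₂ · cos Δλ )
  = atan2(0.24298, -0.76540) = 162.388° → normalised to [0°, 360°): 162.388°.

162.4°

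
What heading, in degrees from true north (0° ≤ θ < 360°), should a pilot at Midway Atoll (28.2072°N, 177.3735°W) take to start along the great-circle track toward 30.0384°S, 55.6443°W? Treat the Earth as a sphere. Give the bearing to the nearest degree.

107°

Δλ = -55.6443 − -177.3735 = 121.7292°.
θ = atan2( sin Δλ · cos φ₂ , cos φ₁ · sin φ₂ − sin φ₁ · cos φ₂ · cos Δλ )
  = atan2(0.73631, -0.22594) = 107.059° → normalised to [0°, 360°): 107.059°.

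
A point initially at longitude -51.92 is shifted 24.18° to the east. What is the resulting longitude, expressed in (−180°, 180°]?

-27.74°

Start at -51.92°; shift +24.18° → -27.74°.
-27.74° already lies in (−180°, 180°].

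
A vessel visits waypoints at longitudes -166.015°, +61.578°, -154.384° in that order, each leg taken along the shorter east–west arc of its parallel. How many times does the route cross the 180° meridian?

2

Leg 1: -166.015° → +61.578°, shortest Δλ = -132.407° (west) — crosses 180°.
Leg 2: +61.578° → -154.384°, shortest Δλ = 144.038° (east) — crosses 180°.
Total crossings: 2.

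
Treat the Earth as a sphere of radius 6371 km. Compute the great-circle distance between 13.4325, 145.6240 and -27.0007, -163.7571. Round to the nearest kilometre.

Δλ = -163.7571 − 145.6240 = -309.3811°; wrapped into (−180°, 180°]: 50.6189°.
Δφ = -27.0007 − 13.4325 = -40.4332°.
a = sin²(Δφ/2) + cos φ₁ · cos φ₂ · sin²(Δλ/2) = 0.277805.
c = 2·atan2(√a, √(1−a)) = 1.11030 rad → d = 6371·c ≈ 7073.75 km.

7074 km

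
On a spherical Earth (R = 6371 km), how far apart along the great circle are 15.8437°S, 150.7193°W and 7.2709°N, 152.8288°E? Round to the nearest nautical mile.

Δλ = 152.8288 − -150.7193 = 303.5481°; wrapped into (−180°, 180°]: -56.4519°.
Δφ = 7.2709 − -15.8437 = 23.1146°.
a = sin²(Δφ/2) + cos φ₁ · cos φ₂ · sin²(Δλ/2) = 0.253593.
c = 2·atan2(√a, √(1−a)) = 1.05548 rad → d = 6371·c ≈ 6724.43 km ≈ 3630.90 nmi.

3631 nmi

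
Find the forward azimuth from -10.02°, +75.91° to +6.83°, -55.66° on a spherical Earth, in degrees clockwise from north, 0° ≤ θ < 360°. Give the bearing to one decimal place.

Δλ = -55.66 − 75.91 = -131.57°.
θ = atan2( sin Δλ · cos φ₂ , cos φ₁ · sin φ₂ − sin φ₁ · cos φ₂ · cos Δλ )
  = atan2(-0.74284, 0.00248) = -89.809° → normalised to [0°, 360°): 270.191°.

270.2°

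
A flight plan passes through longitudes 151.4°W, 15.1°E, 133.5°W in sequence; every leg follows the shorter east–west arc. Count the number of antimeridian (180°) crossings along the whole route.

0

Leg 1: -151.4° → +15.1°, shortest Δλ = 166.5° (east) — does not cross 180°.
Leg 2: +15.1° → -133.5°, shortest Δλ = -148.6° (west) — does not cross 180°.
Total crossings: 0.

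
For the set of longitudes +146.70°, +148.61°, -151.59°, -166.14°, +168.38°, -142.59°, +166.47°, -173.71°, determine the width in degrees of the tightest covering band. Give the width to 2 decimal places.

70.71°

Sort the longitudes: -173.71°, -166.14°, -151.59°, -142.59°, +146.70°, +148.61°, +166.47°, +168.38°.
Eastward gaps between consecutive values (wrapping around): 7.57°, 14.55°, 9.00°, 289.29°, 1.91°, 17.86°, 1.91°, 17.91°.
Largest gap = 289.29° ⇒ minimal covering band is its complement: 360° − 289.29° = 70.71°.
Band runs from +146.70° eastward to -142.59°, crossing the antimeridian.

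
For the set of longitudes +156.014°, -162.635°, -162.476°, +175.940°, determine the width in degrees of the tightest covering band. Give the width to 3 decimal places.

41.510°

Sort the longitudes: -162.635°, -162.476°, +156.014°, +175.940°.
Eastward gaps between consecutive values (wrapping around): 0.159°, 318.490°, 19.926°, 21.425°.
Largest gap = 318.490° ⇒ minimal covering band is its complement: 360° − 318.490° = 41.510°.
Band runs from +156.014° eastward to -162.476°, crossing the antimeridian.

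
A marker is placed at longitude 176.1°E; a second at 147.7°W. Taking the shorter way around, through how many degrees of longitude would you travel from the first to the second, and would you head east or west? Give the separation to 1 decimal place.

Raw difference: -147.7 − 176.1 = -323.8°.
Normalise into (−180°, 180°]: -323.8° + 360° = 36.2°.
Positive ⇒ the second point lies to the east; separation 36.2°.

36.2° east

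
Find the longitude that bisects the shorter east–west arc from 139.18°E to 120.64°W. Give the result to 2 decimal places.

Signed shortest Δλ from +139.18° to -120.64° is +100.18°.
Midpoint longitude = +139.18° + (+100.18°)/2 = +139.18° + 50.09° = +189.27°.
Normalise into (−180°, 180°]: -170.73°.
(The naïve average (+139.18 + -120.64)/2 = 9.27° is on the wrong side of the globe.)

170.73°W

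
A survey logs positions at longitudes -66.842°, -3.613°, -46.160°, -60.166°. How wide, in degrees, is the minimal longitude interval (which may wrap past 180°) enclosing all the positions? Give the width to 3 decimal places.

Sort the longitudes: -66.842°, -60.166°, -46.160°, -3.613°.
Eastward gaps between consecutive values (wrapping around): 6.676°, 14.006°, 42.547°, 296.771°.
Largest gap = 296.771° ⇒ minimal covering band is its complement: 360° − 296.771° = 63.229°.
Band runs from -66.842° eastward to -3.613°.

63.229°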